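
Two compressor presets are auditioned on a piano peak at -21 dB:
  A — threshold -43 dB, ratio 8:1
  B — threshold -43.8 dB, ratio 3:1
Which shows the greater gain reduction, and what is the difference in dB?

A, by 4.05 dB

A: overshoot 22 dB → output overshoot 2.75 dB → GR 19.25 dB.
B: overshoot 22.8 dB → output overshoot 7.6 dB → GR 15.2 dB.
A reduces 4.05 dB more.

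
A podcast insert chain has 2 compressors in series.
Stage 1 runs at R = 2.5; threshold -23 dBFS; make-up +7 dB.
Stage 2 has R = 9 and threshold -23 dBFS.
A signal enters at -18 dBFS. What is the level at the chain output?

-22 dBFS

Stage 1: -18 dBFS is 5 dB over -23 dBFS; at 2.5:1 that becomes 2 dB over, giving -21 dBFS; +7 dB make-up → -14 dBFS.
Stage 2: overshoot 9 dB → 9/9 = 1 dB → -22 dBFS.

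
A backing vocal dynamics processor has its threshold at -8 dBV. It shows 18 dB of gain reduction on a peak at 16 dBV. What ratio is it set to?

Input overshoot = 16 − (-8) = 24 dB.
Output overshoot = 24 − 18 = 6 dB.
Ratio = input overshoot / output overshoot = 24 / 6 = 4.

4:1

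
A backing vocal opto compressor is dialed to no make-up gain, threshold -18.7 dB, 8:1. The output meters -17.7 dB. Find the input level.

-10.7 dB

The compressed level sits -17.7 − (-18.7) = 1 dB over threshold.
Input overshoot = R × output overshoot = 8 dB → input = -18.7 + 8 = -10.7 dB.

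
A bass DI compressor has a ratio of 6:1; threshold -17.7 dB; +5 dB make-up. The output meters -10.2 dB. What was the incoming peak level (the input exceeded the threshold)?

-2.7 dB

Stripping the +5 dB make-up gives -15.2 dB at the gain stage.
The compressed level sits -15.2 − (-17.7) = 2.5 dB over threshold.
Before 6:1 compression the overshoot was 2.5 × 6 = 15 dB, so input = -17.7 + 15 = -2.7 dB.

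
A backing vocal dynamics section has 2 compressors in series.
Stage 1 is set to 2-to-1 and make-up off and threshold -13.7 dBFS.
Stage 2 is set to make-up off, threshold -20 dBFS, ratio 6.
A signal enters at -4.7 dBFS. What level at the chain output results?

-18.2 dBFS

Stage 1: -4.7 dBFS is 9 dB over -13.7 dBFS; at 2:1 that becomes 4.5 dB over, giving -9.2 dBFS.
Stage 2: -9.2 dBFS is 10.8 dB over -20 dBFS; at 6:1 that becomes 1.8 dB over, giving -18.2 dBFS.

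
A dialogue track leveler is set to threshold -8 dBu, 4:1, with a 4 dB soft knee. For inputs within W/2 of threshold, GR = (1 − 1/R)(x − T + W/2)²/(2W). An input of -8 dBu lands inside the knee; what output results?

-8.375 dBu

x − T + W/2 = -8 − (-8) + 2 = 2.
GR = (1 − 1/4) × 2² / 8 = 0.75 × 4 / 8 = 0.375 dB.
Output = -8 − 0.375 = -8.375 dBu.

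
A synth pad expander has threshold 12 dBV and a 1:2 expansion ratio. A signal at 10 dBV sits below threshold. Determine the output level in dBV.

The input is 2 dB below the 12 dBV threshold.
A 1:2 expander multiplies undershoot by 2: 2 × 2 = 4 dB below threshold.
Output = 12 − 4 = 8 dBV.

8 dBV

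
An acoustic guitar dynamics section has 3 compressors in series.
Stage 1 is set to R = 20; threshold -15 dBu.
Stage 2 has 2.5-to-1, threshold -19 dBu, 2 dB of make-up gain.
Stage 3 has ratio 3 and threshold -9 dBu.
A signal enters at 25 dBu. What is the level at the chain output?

Stage 1: overshoot 40 dB → 40/20 = 2 dB → -13 dBu.
Stage 2: overshoot 6 dB → 6/2.5 = 2.4 dB → -16.6 dBu; +2 dB make-up → -14.6 dBu.
Stage 3: below threshold (-14.6 ≤ -9); passes unchanged; output -14.6 dBu.

-14.6 dBu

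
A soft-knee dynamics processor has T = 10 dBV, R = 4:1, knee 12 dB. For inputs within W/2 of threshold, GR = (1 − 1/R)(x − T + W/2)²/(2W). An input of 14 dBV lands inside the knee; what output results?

10.875 dBV

x − T + W/2 = 14 − 10 + 6 = 10.
GR = (1 − 1/4) × 10² / 24 = 0.75 × 100 / 24 = 3.125 dB.
Output = 14 − 3.125 = 10.875 dBV.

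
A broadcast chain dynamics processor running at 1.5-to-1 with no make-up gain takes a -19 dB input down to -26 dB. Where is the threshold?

Input is 21 dB above T (since output overshoot × R = input overshoot: (-26 − T)·1.5 = -19 − T gives T = -40 dB).
Check: -40 + (-19 − (-40))/1.5 = -40 + 14 = -26 dB. ✓

-40 dB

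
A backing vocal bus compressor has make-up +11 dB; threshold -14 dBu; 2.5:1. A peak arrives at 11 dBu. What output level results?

7 dBu

11 dBu sits 25 dB over threshold.
At 2.5:1 the overshoot is divided by 2.5, leaving 10 dB above threshold.
That puts the output at -4 dBu; make-up adds 11 dB, giving 7 dBu.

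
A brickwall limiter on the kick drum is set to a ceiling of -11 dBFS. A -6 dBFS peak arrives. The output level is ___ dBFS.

At ∞:1, everything above -11 dBFS is held at the ceiling.

-11 dBFS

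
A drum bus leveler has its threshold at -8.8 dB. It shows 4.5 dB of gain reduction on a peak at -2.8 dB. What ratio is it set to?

4:1

Input overshoot = -2.8 − (-8.8) = 6 dB.
Output overshoot = 6 − 4.5 = 1.5 dB.
Ratio = input overshoot / output overshoot = 6 / 1.5 = 4.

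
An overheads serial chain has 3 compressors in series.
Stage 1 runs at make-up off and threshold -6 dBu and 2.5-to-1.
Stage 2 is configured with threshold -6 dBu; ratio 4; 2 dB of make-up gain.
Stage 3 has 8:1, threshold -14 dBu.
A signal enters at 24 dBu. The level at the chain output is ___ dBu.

Stage 1: overshoot 30 dB → 30/2.5 = 12 dB → 6 dBu.
Stage 2: overshoot 12 dB → 12/4 = 3 dB → -3 dBu; +2 dB make-up → -1 dBu.
Stage 3: overshoot 13 dB → 13/8 = 1.625 dB → -12.375 dBu.

-12.375 dBu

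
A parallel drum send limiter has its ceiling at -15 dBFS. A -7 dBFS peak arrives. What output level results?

The limiter clamps the peak to its -15 dBFS ceiling.

-15 dBFS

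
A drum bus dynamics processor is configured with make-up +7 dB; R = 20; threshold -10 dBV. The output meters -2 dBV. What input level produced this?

Remove make-up: -2 − 7 = -9 dBV.
The compressed level sits -9 − (-10) = 1 dB over threshold.
Before 20:1 compression the overshoot was 1 × 20 = 20 dB, so input = -10 + 20 = 10 dBV.

10 dBV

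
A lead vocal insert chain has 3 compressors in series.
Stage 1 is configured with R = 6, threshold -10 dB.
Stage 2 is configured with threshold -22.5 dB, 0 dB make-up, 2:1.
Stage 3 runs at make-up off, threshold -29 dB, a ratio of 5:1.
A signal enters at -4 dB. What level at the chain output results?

-26.35 dB

Stage 1: overshoot 6 dB → 6/6 = 1 dB → -9 dB.
Stage 2: overshoot 13.5 dB → 13.5/2 = 6.75 dB → -15.75 dB.
Stage 3: -15.75 dB is 13.25 dB over -29 dB; at 5:1 that becomes 2.65 dB over, giving -26.35 dB.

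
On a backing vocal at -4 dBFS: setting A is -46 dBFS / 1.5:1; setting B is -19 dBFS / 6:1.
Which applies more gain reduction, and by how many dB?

A: GR = 42 − 42/1.5 = 14 dB.
B: GR = 15 − 15/6 = 12.5 dB.
A reduces 1.5 dB more.

A, by 1.5 dB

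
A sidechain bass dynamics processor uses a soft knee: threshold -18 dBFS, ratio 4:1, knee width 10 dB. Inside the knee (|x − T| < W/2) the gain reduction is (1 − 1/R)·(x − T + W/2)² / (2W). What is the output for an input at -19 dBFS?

-19.6 dBFS

x − T + W/2 = -19 − (-18) + 5 = 4.
GR = (1 − 1/4) × 4² / 20 = 0.75 × 16 / 20 = 0.6 dB.
Output = -19 − 0.6 = -19.6 dBFS.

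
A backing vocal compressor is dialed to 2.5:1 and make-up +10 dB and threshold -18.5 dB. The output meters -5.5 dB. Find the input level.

Stripping the +10 dB make-up gives -15.5 dB at the gain stage.
That's 3 dB above the -18.5 dB threshold.
Before 2.5:1 compression the overshoot was 3 × 2.5 = 7.5 dB, so input = -18.5 + 7.5 = -11 dB.

-11 dB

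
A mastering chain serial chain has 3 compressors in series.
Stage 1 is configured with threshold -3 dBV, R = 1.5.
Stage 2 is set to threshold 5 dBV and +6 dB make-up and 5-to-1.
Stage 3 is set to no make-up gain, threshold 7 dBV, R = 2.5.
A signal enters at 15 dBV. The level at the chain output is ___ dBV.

8.92 dBV

Stage 1: 18 dB above -3 dBV, reduced 1.5:1 to 12 dB above → 9 dBV.
Stage 2: overshoot 4 dB → 4/5 = 0.8 dB → 5.8 dBV; +6 dB make-up → 11.8 dBV.
Stage 3: overshoot 4.8 dB → 4.8/2.5 = 1.92 dB → 8.92 dBV.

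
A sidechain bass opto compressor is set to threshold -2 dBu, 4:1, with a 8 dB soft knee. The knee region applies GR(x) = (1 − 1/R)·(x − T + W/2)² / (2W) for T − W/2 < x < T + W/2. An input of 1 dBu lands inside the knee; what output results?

-1.296875 dBu

x − T + W/2 = 1 − (-2) + 4 = 7.
GR = (1 − 1/4) × 7² / 16 = 0.75 × 49 / 16 = 2.296875 dB.
Output = 1 − 2.296875 = -1.296875 dBu.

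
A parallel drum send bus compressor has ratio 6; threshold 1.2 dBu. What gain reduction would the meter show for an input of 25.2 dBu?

20 dB

25.2 dBu exceeds the threshold by 24 dB.
At 6:1, output sits 24/6 = 4 dB above threshold.
Gain reduction = 24 − 4 = 20 dB.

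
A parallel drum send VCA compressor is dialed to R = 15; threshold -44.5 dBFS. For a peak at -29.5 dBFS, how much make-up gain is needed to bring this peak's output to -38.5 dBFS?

5 dB

The peak compresses to -44.5 + 15/15 = -43.5 dBFS.
To reach -38.5 dBFS requires -38.5 − (-43.5) = 5 dB of make-up.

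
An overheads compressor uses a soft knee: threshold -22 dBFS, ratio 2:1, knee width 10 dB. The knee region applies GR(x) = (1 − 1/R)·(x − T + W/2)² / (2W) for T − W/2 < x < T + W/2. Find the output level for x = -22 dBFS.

-22.625 dBFS

x − T + W/2 = -22 − (-22) + 5 = 5.
GR = (1 − 1/2) × 5² / 20 = 0.5 × 25 / 20 = 0.625 dB.
Output = -22 − 0.625 = -22.625 dBFS.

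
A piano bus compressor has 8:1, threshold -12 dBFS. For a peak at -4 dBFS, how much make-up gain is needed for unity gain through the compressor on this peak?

Without make-up, output = threshold + overshoot/8 = -12 + 1 = -11 dBFS.
Gap to target: 7 dB.

7 dB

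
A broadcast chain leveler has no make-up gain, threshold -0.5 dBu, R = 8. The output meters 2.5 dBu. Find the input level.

The compressed level sits 2.5 − (-0.5) = 3 dB over threshold.
Undo the ratio: input overshoot = 3 × 8 = 24 dB, giving input = 23.5 dBu.

23.5 dBu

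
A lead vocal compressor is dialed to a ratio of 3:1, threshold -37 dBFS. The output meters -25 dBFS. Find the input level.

That's 12 dB above the -37 dBFS threshold.
Before 3:1 compression the overshoot was 12 × 3 = 36 dB, so input = -37 + 36 = -1 dBFS.

-1 dBFS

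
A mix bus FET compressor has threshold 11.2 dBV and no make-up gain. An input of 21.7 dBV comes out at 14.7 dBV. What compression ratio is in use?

Input overshoot = 21.7 − 11.2 = 10.5 dB; output overshoot = 14.7 − 11.2 = 3.5 dB.
Ratio = 10.5 / 3.5 = 3.

3:1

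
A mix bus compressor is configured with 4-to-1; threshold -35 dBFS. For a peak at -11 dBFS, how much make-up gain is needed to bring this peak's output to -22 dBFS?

7 dB

The peak compresses to -35 + 24/4 = -29 dBFS.
To reach -22 dBFS requires -22 − (-29) = 7 dB of make-up.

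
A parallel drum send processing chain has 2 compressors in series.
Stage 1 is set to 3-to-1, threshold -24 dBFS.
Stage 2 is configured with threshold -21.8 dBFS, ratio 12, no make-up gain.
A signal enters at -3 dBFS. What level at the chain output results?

Stage 1: overshoot 21 dB → 21/3 = 7 dB → -17 dBFS.
Stage 2: overshoot 4.8 dB → 4.8/12 = 0.4 dB → -21.4 dBFS.

-21.4 dBFS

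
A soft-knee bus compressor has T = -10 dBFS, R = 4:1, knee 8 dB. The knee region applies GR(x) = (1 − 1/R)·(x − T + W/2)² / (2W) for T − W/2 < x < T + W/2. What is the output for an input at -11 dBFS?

-11.421875 dBFS

x − T + W/2 = -11 − (-10) + 4 = 3.
GR = (1 − 1/4) × 3² / 16 = 0.75 × 9 / 16 = 0.421875 dB.
Output = -11 − 0.421875 = -11.421875 dBFS.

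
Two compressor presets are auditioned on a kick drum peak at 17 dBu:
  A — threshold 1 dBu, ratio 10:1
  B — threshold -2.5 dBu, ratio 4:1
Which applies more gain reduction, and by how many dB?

B, by 0.225 dB

A: GR = 16 − 16/10 = 14.4 dB.
B: GR = 19.5 − 19.5/4 = 14.625 dB.
B reduces 0.225 dB more.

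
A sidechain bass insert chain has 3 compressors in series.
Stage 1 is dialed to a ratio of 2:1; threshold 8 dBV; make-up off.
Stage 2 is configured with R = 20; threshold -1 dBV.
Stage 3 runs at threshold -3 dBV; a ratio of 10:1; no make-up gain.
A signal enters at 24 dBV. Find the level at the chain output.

Stage 1: 16 dB above 8 dBV, reduced 2:1 to 8 dB above → 16 dBV.
Stage 2: 16 dBV is 17 dB over -1 dBV; at 20:1 that becomes 0.85 dB over, giving -0.15 dBV.
Stage 3: 2.85 dB above -3 dBV, reduced 10:1 to 0.285 dB above → -2.715 dBV.

-2.715 dBV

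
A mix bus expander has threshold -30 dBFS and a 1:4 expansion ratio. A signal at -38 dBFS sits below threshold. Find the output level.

The input is 8 dB below the -30 dBFS threshold.
A 1:4 expander multiplies undershoot by 4: 8 × 4 = 32 dB below threshold.
Output = -30 − 32 = -62 dBFS.

-62 dBFS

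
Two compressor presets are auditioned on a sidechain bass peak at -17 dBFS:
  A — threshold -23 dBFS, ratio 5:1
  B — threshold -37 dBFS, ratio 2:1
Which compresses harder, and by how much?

B, by 5.2 dB

A: GR = 6 − 6/5 = 4.8 dB.
B: GR = 20 − 20/2 = 10 dB.
Difference: 5.2 dB in favour of B.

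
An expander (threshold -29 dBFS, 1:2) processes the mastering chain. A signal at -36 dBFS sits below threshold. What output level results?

The input is 7 dB below the -29 dBFS threshold.
A 1:2 expander multiplies undershoot by 2: 7 × 2 = 14 dB below threshold.
Output = -29 − 14 = -43 dBFS.

-43 dBFS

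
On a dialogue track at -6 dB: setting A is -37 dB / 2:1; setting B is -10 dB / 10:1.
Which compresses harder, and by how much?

A: 31 dB over, compressed to 15.5 dB over, so 15.5 dB of GR.
B: 4 dB over, compressed to 0.4 dB over, so 3.6 dB of GR.
A reduces 11.9 dB more.

A, by 11.9 dB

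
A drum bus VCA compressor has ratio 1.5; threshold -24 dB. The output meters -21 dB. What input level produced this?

-19.5 dB

That's 3 dB above the -24 dB threshold.
Undo the ratio: input overshoot = 3 × 1.5 = 4.5 dB, giving input = -19.5 dB.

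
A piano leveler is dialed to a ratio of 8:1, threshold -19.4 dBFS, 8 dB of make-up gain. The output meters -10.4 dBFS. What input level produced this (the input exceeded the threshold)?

-11.4 dBFS

Before make-up, the level was -10.4 − 8 = -18.4 dBFS.
That's 1 dB above the -19.4 dBFS threshold.
Undo the ratio: input overshoot = 1 × 8 = 8 dB, giving input = -11.4 dBFS.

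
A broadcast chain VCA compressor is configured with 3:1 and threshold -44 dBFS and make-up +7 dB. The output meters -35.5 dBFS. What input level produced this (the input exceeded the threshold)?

Before make-up, the level was -35.5 − 7 = -42.5 dBFS.
Post-compression overshoot = -42.5 − (-44) = 1.5 dB.
Undo the ratio: input overshoot = 1.5 × 3 = 4.5 dB, giving input = -39.5 dBFS.

-39.5 dBFS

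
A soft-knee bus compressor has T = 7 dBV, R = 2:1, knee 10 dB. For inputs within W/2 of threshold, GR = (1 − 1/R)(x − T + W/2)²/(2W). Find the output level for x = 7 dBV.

6.375 dBV

x − T + W/2 = 7 − 7 + 5 = 5.
GR = (1 − 1/2) × 5² / 20 = 0.5 × 25 / 20 = 0.625 dB.
Output = 7 − 0.625 = 6.375 dBV.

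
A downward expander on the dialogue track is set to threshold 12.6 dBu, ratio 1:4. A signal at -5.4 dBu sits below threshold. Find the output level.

-59.4 dBu

Below threshold, a 1:4 expander applies gain = (4−1)×(T − x) of attenuation.
(4−1) × 18 = 54 dB, so output = -5.4 − 54 = -59.4 dBu.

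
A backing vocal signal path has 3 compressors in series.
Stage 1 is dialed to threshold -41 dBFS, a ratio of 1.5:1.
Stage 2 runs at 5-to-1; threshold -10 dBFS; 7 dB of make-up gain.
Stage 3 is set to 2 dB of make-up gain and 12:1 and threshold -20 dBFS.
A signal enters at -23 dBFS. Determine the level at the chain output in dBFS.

Stage 1: 18 dB above -41 dBFS, reduced 1.5:1 to 12 dB above → -29 dBFS.
Stage 2: -29 dBFS is at or below the -10 dBFS threshold — no compression; make-up brings it to -22 dBFS.
Stage 3: below threshold (-22 ≤ -20); passes unchanged; make-up brings it to -20 dBFS.

-20 dBFS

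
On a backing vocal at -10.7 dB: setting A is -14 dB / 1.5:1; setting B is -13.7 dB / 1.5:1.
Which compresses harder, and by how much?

A: overshoot 3.3 dB → output overshoot 2.2 dB → GR 1.1 dB.
B: overshoot 3 dB → output overshoot 2 dB → GR 1 dB.
Difference: 0.1 dB in favour of A.

A, by 0.1 dB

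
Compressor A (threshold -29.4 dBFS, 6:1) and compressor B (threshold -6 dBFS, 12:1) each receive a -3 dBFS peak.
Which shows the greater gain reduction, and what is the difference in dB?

A: GR = 26.4 − 26.4/6 = 22 dB.
B: GR = 3 − 3/12 = 2.75 dB.
A applies 19.25 dB more gain reduction.

A, by 19.25 dB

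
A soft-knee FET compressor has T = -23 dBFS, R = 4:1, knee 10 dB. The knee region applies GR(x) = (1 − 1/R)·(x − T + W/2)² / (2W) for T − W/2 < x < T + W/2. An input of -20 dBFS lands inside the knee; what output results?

x − T + W/2 = -20 − (-23) + 5 = 8.
GR = (1 − 1/4) × 8² / 20 = 0.75 × 64 / 20 = 2.4 dB.
Output = -20 − 2.4 = -22.4 dBFS.

-22.4 dBFS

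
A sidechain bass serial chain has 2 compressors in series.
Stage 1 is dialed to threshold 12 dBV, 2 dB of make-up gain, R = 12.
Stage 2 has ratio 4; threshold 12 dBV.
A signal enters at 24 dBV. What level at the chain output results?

12.75 dBV

Stage 1: 24 dBV is 12 dB over 12 dBV; at 12:1 that becomes 1 dB over, giving 13 dBV; +2 dB make-up → 15 dBV.
Stage 2: 3 dB above 12 dBV, reduced 4:1 to 0.75 dB above → 12.75 dBV.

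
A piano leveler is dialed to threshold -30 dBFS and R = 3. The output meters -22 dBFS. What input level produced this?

Post-compression overshoot = -22 − (-30) = 8 dB.
Input overshoot = R × output overshoot = 24 dB → input = -30 + 24 = -6 dBFS.

-6 dBFS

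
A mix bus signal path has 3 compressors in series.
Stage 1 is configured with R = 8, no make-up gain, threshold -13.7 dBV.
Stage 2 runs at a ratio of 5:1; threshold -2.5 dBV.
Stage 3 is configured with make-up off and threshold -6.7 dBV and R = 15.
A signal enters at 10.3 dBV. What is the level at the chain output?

Stage 1: 24 dB above -13.7 dBV, reduced 8:1 to 3 dB above → -10.7 dBV.
Stage 2: below threshold (-10.7 ≤ -2.5); passes unchanged; output -10.7 dBV.
Stage 3: -10.7 dBV ≤ -6.7 dBV, so stage 3 doesn't engage; output -10.7 dBV.

-10.7 dBV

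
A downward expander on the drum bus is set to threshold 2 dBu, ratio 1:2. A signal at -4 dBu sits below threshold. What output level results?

Undershoot = 2 − (-4) = 6 dB.
At 1:2, that expands to 12 dB under threshold.
Output = 2 − 12 = -10 dBu.

-10 dBu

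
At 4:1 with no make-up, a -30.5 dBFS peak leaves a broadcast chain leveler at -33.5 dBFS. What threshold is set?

-34.5 dBFS

Input is 4 dB above T (since output overshoot × R = input overshoot: (-33.5 − T)·4 = -30.5 − T gives T = -34.5 dBFS).
Check: -34.5 + (-30.5 − (-34.5))/4 = -34.5 + 1 = -33.5 dBFS. ✓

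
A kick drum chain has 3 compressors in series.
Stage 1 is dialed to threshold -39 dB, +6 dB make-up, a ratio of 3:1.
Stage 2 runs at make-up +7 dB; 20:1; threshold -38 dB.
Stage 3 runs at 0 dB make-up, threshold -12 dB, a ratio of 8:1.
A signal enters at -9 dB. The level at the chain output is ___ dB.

Stage 1: -9 dB is 30 dB over -39 dB; at 3:1 that becomes 10 dB over, giving -29 dB; +6 dB make-up → -23 dB.
Stage 2: overshoot 15 dB → 15/20 = 0.75 dB → -37.25 dB; +7 dB make-up → -30.25 dB.
Stage 3: -30.25 dB is at or below the -12 dB threshold — no compression; output -30.25 dB.

-30.25 dB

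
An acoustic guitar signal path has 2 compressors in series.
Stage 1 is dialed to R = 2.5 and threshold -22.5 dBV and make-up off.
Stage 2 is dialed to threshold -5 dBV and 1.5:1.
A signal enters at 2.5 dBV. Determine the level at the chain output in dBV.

-12.5 dBV

Stage 1: 25 dB above -22.5 dBV, reduced 2.5:1 to 10 dB above → -12.5 dBV.
Stage 2: below threshold (-12.5 ≤ -5); passes unchanged; output -12.5 dBV.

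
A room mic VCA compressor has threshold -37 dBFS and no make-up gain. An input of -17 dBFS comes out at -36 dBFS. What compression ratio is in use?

Input overshoot = -17 − (-37) = 20 dB; output overshoot = -36 − (-37) = 1 dB.
Ratio = 20 / 1 = 20.

20:1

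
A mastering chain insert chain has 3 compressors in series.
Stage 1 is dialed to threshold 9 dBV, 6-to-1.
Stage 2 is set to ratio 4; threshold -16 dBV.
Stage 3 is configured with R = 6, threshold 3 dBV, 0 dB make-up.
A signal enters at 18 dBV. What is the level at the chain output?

-9.375 dBV

Stage 1: 18 dBV is 9 dB over 9 dBV; at 6:1 that becomes 1.5 dB over, giving 10.5 dBV.
Stage 2: 26.5 dB above -16 dBV, reduced 4:1 to 6.625 dB above → -9.375 dBV.
Stage 3: -9.375 dBV is at or below the 3 dBV threshold — no compression; output -9.375 dBV.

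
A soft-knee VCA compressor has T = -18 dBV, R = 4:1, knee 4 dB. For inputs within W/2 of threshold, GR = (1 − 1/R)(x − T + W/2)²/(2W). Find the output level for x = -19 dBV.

x − T + W/2 = -19 − (-18) + 2 = 1.
GR = (1 − 1/4) × 1² / 8 = 0.75 × 1 / 8 = 0.09375 dB.
Output = -19 − 0.09375 = -19.09375 dBV.

-19.09375 dBV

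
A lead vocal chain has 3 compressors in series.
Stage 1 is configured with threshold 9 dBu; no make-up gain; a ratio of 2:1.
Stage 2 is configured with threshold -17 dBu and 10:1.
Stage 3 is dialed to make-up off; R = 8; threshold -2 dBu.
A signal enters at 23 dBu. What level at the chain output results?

-13.7 dBu

Stage 1: 23 dBu is 14 dB over 9 dBu; at 2:1 that becomes 7 dB over, giving 16 dBu.
Stage 2: 33 dB above -17 dBu, reduced 10:1 to 3.3 dB above → -13.7 dBu.
Stage 3: -13.7 dBu ≤ -2 dBu, so stage 3 doesn't engage; output -13.7 dBu.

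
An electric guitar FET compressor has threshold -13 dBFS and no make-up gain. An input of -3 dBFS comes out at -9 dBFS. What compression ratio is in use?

2.5:1

Input overshoot = -3 − (-13) = 10 dB; output overshoot = -9 − (-13) = 4 dB.
Ratio = 10 / 4 = 2.5.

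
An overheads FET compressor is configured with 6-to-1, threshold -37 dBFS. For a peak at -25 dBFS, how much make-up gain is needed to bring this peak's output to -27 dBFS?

8 dB

The peak compresses to -37 + 12/6 = -35 dBFS.
To reach -27 dBFS requires -27 − (-35) = 8 dB of make-up.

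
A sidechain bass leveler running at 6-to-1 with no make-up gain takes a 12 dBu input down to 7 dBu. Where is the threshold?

6 dBu

Gain reduction = 12 − 7 = 5 dB; output overshoot = GR / (R − 1) = 5 / 5 = 1 dB.
Threshold = output − output overshoot = 7 − 1 = 6 dBu.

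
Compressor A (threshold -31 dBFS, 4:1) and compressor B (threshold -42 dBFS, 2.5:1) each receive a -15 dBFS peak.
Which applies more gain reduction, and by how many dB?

A: overshoot 16 dB → output overshoot 4 dB → GR 12 dB.
B: overshoot 27 dB → output overshoot 10.8 dB → GR 16.2 dB.
Difference: 4.2 dB in favour of B.

B, by 4.2 dB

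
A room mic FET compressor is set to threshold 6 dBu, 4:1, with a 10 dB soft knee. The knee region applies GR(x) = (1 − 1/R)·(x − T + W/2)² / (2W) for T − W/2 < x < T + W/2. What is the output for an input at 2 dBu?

x − T + W/2 = 2 − 6 + 5 = 1.
GR = (1 − 1/4) × 1² / 20 = 0.75 × 1 / 20 = 0.0375 dB.
Output = 2 − 0.0375 = 1.9625 dBu.

1.9625 dBu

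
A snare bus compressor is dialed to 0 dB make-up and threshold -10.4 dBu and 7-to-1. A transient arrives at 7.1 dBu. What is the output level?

-7.9 dBu

7.1 dBu sits 17.5 dB over threshold.
The 17.5 dB excess becomes 2.5 dB after 7:1 reduction.
That puts the output at -7.9 dBu.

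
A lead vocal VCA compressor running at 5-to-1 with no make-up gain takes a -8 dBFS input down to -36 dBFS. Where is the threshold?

Input is 35 dB above T (since output overshoot × R = input overshoot: (-36 − T)·5 = -8 − T gives T = -43 dBFS).
Check: -43 + (-8 − (-43))/5 = -43 + 7 = -36 dBFS. ✓

-43 dBFS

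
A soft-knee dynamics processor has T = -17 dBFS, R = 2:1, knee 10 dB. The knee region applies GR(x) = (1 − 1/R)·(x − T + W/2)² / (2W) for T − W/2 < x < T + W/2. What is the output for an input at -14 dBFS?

x − T + W/2 = -14 − (-17) + 5 = 8.
GR = (1 − 1/2) × 8² / 20 = 0.5 × 64 / 20 = 1.6 dB.
Output = -14 − 1.6 = -15.6 dBFS.

-15.6 dBFS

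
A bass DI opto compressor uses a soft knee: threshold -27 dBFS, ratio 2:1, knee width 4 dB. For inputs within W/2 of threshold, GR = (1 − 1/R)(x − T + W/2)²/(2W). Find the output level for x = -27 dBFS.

-27.25 dBFS

x − T + W/2 = -27 − (-27) + 2 = 2.
GR = (1 − 1/2) × 2² / 8 = 0.5 × 4 / 8 = 0.25 dB.
Output = -27 − 0.25 = -27.25 dBFS.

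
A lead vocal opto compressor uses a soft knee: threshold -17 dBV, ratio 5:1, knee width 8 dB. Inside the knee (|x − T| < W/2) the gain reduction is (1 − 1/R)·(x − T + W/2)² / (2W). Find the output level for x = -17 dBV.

x − T + W/2 = -17 − (-17) + 4 = 4.
GR = (1 − 1/5) × 4² / 16 = 0.8 × 16 / 16 = 0.8 dB.
Output = -17 − 0.8 = -17.8 dBV.

-17.8 dBV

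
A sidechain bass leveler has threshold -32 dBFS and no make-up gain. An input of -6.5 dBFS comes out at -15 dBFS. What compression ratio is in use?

1.5:1

Input overshoot = -6.5 − (-32) = 25.5 dB; output overshoot = -15 − (-32) = 17 dB.
Ratio = 25.5 / 17 = 1.5.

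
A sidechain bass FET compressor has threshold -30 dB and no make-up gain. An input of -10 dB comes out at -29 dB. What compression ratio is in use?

20:1

Input overshoot = -10 − (-30) = 20 dB; output overshoot = -29 − (-30) = 1 dB.
Ratio = 20 / 1 = 20.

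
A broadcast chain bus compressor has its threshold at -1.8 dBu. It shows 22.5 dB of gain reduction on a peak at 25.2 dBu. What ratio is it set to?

Input overshoot = 25.2 − (-1.8) = 27 dB.
Output overshoot = 27 − 22.5 = 4.5 dB.
Ratio = input overshoot / output overshoot = 27 / 4.5 = 6.

6:1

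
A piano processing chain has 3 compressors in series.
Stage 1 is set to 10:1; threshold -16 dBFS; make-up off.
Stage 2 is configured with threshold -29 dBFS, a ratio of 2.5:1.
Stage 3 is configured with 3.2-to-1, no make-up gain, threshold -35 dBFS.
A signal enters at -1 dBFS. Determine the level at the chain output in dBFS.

-31.3125 dBFS

Stage 1: overshoot 15 dB → 15/10 = 1.5 dB → -14.5 dBFS.
Stage 2: overshoot 14.5 dB → 14.5/2.5 = 5.8 dB → -23.2 dBFS.
Stage 3: 11.8 dB above -35 dBFS, reduced 3.2:1 to 3.6875 dB above → -31.3125 dBFS.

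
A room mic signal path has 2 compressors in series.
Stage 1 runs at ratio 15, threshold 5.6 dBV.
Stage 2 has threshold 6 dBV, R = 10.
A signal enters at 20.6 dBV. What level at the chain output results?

Stage 1: 15 dB above 5.6 dBV, reduced 15:1 to 1 dB above → 6.6 dBV.
Stage 2: overshoot 0.6 dB → 0.6/10 = 0.06 dB → 6.06 dBV.

6.06 dBV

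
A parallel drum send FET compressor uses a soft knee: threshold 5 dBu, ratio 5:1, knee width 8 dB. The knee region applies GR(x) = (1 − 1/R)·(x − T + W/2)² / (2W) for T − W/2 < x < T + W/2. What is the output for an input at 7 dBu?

5.2 dBu

x − T + W/2 = 7 − 5 + 4 = 6.
GR = (1 − 1/5) × 6² / 16 = 0.8 × 36 / 16 = 1.8 dB.
Output = 7 − 1.8 = 5.2 dBu.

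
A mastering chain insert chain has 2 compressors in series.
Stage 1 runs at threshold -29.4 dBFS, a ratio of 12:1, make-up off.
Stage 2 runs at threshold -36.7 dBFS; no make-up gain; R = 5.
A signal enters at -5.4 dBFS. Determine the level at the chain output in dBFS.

Stage 1: overshoot 24 dB → 24/12 = 2 dB → -27.4 dBFS.
Stage 2: -27.4 dBFS is 9.3 dB over -36.7 dBFS; at 5:1 that becomes 1.86 dB over, giving -34.84 dBFS.

-34.84 dBFS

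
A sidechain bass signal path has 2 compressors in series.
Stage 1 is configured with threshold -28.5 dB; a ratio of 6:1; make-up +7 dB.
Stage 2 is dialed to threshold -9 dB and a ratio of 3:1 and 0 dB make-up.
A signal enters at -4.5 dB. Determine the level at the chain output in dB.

-17.5 dB

Stage 1: 24 dB above -28.5 dB, reduced 6:1 to 4 dB above → -24.5 dB; +7 dB make-up → -17.5 dB.
Stage 2: -17.5 dB ≤ -9 dB, so stage 2 doesn't engage; output -17.5 dB.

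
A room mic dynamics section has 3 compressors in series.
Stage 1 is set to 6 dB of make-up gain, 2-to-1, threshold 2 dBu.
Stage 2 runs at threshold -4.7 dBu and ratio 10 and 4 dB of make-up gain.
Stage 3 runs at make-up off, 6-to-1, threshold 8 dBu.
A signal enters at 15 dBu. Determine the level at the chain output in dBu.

Stage 1: overshoot 13 dB → 13/2 = 6.5 dB → 8.5 dBu; +6 dB make-up → 14.5 dBu.
Stage 2: 19.2 dB above -4.7 dBu, reduced 10:1 to 1.92 dB above → -2.78 dBu; +4 dB make-up → 1.22 dBu.
Stage 3: 1.22 dBu ≤ 8 dBu, so stage 3 doesn't engage; output 1.22 dBu.

1.22 dBu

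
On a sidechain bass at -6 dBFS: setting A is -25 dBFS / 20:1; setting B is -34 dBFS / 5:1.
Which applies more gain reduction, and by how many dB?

A: GR = 19 − 19/20 = 18.05 dB.
B: GR = 28 − 28/5 = 22.4 dB.
B applies 4.35 dB more gain reduction.

B, by 4.35 dB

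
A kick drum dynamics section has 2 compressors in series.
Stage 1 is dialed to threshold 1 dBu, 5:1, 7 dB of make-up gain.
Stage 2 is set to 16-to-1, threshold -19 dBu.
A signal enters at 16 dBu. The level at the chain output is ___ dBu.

Stage 1: overshoot 15 dB → 15/5 = 3 dB → 4 dBu; +7 dB make-up → 11 dBu.
Stage 2: 30 dB above -19 dBu, reduced 16:1 to 1.875 dB above → -17.125 dBu.

-17.125 dBu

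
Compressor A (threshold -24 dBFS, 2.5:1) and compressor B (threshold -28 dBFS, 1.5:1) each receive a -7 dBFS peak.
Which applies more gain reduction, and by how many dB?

A, by 3.2 dB

A: 17 dB over, compressed to 6.8 dB over, so 10.2 dB of GR.
B: 21 dB over, compressed to 14 dB over, so 7 dB of GR.
Difference: 3.2 dB in favour of A.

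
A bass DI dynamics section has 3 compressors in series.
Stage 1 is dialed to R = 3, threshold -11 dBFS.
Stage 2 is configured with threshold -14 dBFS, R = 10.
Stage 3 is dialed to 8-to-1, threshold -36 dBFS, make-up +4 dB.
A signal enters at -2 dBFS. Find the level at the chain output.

-29.175 dBFS

Stage 1: -2 dBFS is 9 dB over -11 dBFS; at 3:1 that becomes 3 dB over, giving -8 dBFS.
Stage 2: overshoot 6 dB → 6/10 = 0.6 dB → -13.4 dBFS.
Stage 3: -13.4 dBFS is 22.6 dB over -36 dBFS; at 8:1 that becomes 2.825 dB over, giving -33.175 dBFS; +4 dB make-up → -29.175 dBFS.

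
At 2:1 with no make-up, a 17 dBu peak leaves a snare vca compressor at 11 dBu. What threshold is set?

Let T be the threshold. Output overshoot = (input overshoot)/R, so 11 − T = (17 − T)/2.
2·(11 − T) = 17 − T → 1·T = 22 − 17 = 5.
T = 5/1 = 5 dBu.

5 dBu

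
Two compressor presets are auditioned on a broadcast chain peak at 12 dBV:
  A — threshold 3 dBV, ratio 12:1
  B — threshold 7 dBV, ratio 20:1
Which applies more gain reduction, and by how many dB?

A: overshoot 9 dB → output overshoot 0.75 dB → GR 8.25 dB.
B: overshoot 5 dB → output overshoot 0.25 dB → GR 4.75 dB.
Difference: 3.5 dB in favour of A.

A, by 3.5 dB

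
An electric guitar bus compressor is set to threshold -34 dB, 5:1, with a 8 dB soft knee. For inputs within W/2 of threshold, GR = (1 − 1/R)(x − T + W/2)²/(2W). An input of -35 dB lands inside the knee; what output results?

x − T + W/2 = -35 − (-34) + 4 = 3.
GR = (1 − 1/5) × 3² / 16 = 0.8 × 9 / 16 = 0.45 dB.
Output = -35 − 0.45 = -35.45 dB.

-35.45 dB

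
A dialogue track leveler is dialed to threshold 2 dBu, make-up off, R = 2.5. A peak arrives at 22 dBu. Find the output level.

10 dBu

The input is 20 dB above the 2 dBu threshold.
2.5:1 compression reduces that to 20/2.5 = 8 dB over.
That puts the output at 10 dBu.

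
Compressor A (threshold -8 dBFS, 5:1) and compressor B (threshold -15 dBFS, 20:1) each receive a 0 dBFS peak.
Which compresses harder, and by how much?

B, by 7.85 dB

A: 8 dB over, compressed to 1.6 dB over, so 6.4 dB of GR.
B: 15 dB over, compressed to 0.75 dB over, so 14.25 dB of GR.
Difference: 7.85 dB in favour of B.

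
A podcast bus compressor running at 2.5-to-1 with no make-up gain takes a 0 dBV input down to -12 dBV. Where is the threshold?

-20 dBV

Input is 20 dB above T (since output overshoot × R = input overshoot: (-12 − T)·2.5 = 0 − T gives T = -20 dBV).
Check: -20 + (0 − (-20))/2.5 = -20 + 8 = -12 dBV. ✓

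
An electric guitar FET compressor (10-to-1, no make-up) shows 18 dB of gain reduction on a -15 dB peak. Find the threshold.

Gain reduction = -15 − (-33) = 18 dB; output overshoot = GR / (R − 1) = 18 / 9 = 2 dB.
Threshold = output − output overshoot = -33 − 2 = -35 dB.

-35 dB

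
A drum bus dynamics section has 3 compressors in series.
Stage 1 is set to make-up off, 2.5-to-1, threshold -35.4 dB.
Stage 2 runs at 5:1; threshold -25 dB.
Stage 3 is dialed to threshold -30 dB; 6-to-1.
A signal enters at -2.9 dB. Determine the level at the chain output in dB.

-29.08 dB

Stage 1: 32.5 dB above -35.4 dB, reduced 2.5:1 to 13 dB above → -22.4 dB.
Stage 2: 2.6 dB above -25 dB, reduced 5:1 to 0.52 dB above → -24.48 dB.
Stage 3: -24.48 dB is 5.52 dB over -30 dB; at 6:1 that becomes 0.92 dB over, giving -29.08 dB.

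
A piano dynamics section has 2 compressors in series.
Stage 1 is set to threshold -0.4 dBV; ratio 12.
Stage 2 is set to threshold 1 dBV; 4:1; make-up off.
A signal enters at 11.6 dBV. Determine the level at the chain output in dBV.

Stage 1: 12 dB above -0.4 dBV, reduced 12:1 to 1 dB above → 0.6 dBV.
Stage 2: 0.6 dBV ≤ 1 dBV, so stage 2 doesn't engage; output 0.6 dBV.

0.6 dBV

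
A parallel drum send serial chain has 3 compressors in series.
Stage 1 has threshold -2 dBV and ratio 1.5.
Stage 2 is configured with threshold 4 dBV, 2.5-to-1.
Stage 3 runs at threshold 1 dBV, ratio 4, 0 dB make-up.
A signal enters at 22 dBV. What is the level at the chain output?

Stage 1: 22 dBV is 24 dB over -2 dBV; at 1.5:1 that becomes 16 dB over, giving 14 dBV.
Stage 2: 10 dB above 4 dBV, reduced 2.5:1 to 4 dB above → 8 dBV.
Stage 3: 8 dBV is 7 dB over 1 dBV; at 4:1 that becomes 1.75 dB over, giving 2.75 dBV.

2.75 dBV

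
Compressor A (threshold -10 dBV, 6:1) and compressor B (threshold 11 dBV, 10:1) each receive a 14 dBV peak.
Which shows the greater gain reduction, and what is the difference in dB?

A: overshoot 24 dB → output overshoot 4 dB → GR 20 dB.
B: overshoot 3 dB → output overshoot 0.3 dB → GR 2.7 dB.
A applies 17.3 dB more gain reduction.

A, by 17.3 dB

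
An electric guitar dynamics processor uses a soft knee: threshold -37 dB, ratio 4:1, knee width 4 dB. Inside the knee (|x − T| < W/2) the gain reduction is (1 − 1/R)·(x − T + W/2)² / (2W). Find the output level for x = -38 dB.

-38.09375 dB

x − T + W/2 = -38 − (-37) + 2 = 1.
GR = (1 − 1/4) × 1² / 8 = 0.75 × 1 / 8 = 0.09375 dB.
Output = -38 − 0.09375 = -38.09375 dB.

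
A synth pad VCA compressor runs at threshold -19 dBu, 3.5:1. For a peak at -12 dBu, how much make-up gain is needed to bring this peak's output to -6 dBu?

Overshoot 7 dB → 7/3.5 = 2 dB after compression, so the compressed level is -19 + 2 = -17 dBu.
Make-up = target − compressed = -6 − (-17) = 11 dB.

11 dB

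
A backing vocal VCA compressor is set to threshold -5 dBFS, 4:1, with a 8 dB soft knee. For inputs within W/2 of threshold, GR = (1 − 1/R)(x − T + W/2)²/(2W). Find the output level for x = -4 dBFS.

-5.171875 dBFS

x − T + W/2 = -4 − (-5) + 4 = 5.
GR = (1 − 1/4) × 5² / 16 = 0.75 × 25 / 16 = 1.171875 dB.
Output = -4 − 1.171875 = -5.171875 dBFS.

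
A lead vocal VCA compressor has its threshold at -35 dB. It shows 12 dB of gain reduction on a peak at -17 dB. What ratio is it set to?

3:1

Input overshoot = -17 − (-35) = 18 dB.
Output overshoot = 18 − 12 = 6 dB.
Ratio = input overshoot / output overshoot = 18 / 6 = 3.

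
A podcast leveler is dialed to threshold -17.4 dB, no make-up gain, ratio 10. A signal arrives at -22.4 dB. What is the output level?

-22.4 dB is 5 dB below the -17.4 dB threshold, so no gain reduction is applied.
Output = input = -22.4 dB.

-22.4 dB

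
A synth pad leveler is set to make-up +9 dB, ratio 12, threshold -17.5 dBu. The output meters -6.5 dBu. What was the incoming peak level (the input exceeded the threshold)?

6.5 dBu

Stripping the +9 dB make-up gives -15.5 dBu at the gain stage.
That's 2 dB above the -17.5 dBu threshold.
Input overshoot = R × output overshoot = 24 dB → input = -17.5 + 24 = 6.5 dBu.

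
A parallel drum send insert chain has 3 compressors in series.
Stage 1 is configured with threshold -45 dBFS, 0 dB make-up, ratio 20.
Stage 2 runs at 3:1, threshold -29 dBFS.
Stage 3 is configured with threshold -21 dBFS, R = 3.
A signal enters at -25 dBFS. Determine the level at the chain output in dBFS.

Stage 1: -25 dBFS is 20 dB over -45 dBFS; at 20:1 that becomes 1 dB over, giving -44 dBFS.
Stage 2: below threshold (-44 ≤ -29); passes unchanged; output -44 dBFS.
Stage 3: -44 dBFS ≤ -21 dBFS, so stage 3 doesn't engage; output -44 dBFS.

-44 dBFS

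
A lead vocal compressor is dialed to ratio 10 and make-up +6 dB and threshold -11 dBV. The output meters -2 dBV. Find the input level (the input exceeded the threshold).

Before make-up, the level was -2 − 6 = -8 dBV.
That's 3 dB above the -11 dBV threshold.
Undo the ratio: input overshoot = 3 × 10 = 30 dB, giving input = 19 dBV.

19 dBV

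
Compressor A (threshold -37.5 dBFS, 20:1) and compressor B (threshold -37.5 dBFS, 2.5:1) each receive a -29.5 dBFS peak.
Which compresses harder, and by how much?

A, by 2.8 dB

A: 8 dB over, compressed to 0.4 dB over, so 7.6 dB of GR.
B: 8 dB over, compressed to 3.2 dB over, so 4.8 dB of GR.
A applies 2.8 dB more gain reduction.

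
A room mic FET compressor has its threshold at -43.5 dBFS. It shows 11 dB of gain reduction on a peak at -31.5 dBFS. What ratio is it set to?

12:1

Input overshoot = -31.5 − (-43.5) = 12 dB.
Output overshoot = 12 − 11 = 1 dB.
Ratio = input overshoot / output overshoot = 12 / 1 = 12.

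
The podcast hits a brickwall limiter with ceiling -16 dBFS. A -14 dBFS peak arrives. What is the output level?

-16 dBFS

The limiter clamps the peak to its -16 dBFS ceiling.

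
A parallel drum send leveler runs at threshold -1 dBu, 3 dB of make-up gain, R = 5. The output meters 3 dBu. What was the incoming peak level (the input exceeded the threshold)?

Stripping the +3 dB make-up gives 0 dBu at the gain stage.
That's 1 dB above the -1 dBu threshold.
Before 5:1 compression the overshoot was 1 × 5 = 5 dB, so input = -1 + 5 = 4 dBu.

4 dBu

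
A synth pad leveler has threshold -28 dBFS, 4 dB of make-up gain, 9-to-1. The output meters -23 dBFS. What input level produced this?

Remove make-up: -23 − 4 = -27 dBFS.
The compressed level sits -27 − (-28) = 1 dB over threshold.
Undo the ratio: input overshoot = 1 × 9 = 9 dB, giving input = -19 dBFS.

-19 dBFS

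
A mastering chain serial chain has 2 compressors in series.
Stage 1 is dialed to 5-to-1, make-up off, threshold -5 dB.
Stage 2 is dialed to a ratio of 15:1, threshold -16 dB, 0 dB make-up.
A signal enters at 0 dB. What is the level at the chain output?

-15.2 dB

Stage 1: 0 dB is 5 dB over -5 dB; at 5:1 that becomes 1 dB over, giving -4 dB.
Stage 2: 12 dB above -16 dB, reduced 15:1 to 0.8 dB above → -15.2 dB.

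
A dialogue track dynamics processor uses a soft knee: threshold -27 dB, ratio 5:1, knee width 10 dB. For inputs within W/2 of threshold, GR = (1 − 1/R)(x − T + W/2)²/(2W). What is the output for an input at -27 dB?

-28 dB

x − T + W/2 = -27 − (-27) + 5 = 5.
GR = (1 − 1/5) × 5² / 20 = 0.8 × 25 / 20 = 1 dB.
Output = -27 − 1 = -28 dB.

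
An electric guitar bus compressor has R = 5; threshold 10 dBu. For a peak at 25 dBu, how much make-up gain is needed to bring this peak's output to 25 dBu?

12 dB

Without make-up, output = threshold + overshoot/5 = 10 + 3 = 13 dBu.
Gap to target: 12 dB.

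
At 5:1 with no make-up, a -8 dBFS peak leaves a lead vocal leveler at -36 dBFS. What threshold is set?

-43 dBFS

Let T be the threshold. Output overshoot = (input overshoot)/R, so -36 − T = (-8 − T)/5.
5·(-36 − T) = -8 − T → 4·T = -180 − (-8) = -172.
T = -172/4 = -43 dBFS.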